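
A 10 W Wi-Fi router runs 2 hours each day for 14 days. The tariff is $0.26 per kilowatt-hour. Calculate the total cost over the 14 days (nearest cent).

Runtime = 2 h/day × 14 days = 28 h
Energy = 0.01 kW × 28 h = 0.28 kWh
Cost = 0.28 kWh × $0.26/kWh = $0.07

$0.07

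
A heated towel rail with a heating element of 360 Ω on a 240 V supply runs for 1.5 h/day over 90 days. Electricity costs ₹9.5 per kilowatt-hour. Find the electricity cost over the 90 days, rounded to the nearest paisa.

₹205.20

Power = V²/R = 240²/360 = 160 W = 0.16 kW
Runtime = 1.5 h/day × 90 days = 135 h
Energy = 0.16 kW × 135 h = 21.6 kWh
Cost = 21.6 kWh × ₹9.5/kWh = ₹205.20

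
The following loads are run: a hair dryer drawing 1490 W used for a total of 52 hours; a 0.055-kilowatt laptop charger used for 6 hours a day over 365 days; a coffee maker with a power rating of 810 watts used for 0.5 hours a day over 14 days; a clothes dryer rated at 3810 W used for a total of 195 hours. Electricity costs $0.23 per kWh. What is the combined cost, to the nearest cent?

hair dryer: 1.49 kW × 52 h = 77.48 kWh
laptop charger: Runtime = 6 h/day × 365 days = 2190 h
laptop charger: 0.055 kW × 2190 h = 120.45 kWh
coffee maker: Runtime = 0.5 h/day × 14 days = 7 h
coffee maker: 0.81 kW × 7 h = 5.67 kWh
clothes dryer: 3.81 kW × 195 h = 742.95 kWh
Total energy = 946.55 kWh
Cost = 946.55 × $0.23 = $217.71

$217.71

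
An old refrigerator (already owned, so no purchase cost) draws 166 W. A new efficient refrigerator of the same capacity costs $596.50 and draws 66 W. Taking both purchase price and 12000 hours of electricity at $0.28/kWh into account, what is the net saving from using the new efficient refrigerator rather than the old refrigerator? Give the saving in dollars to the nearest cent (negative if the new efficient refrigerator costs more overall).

old refrigerator: $0.00 + (166/1000) kW × 12000 h × $0.28 = $0.00 + $557.76 = $557.76
new efficient refrigerator: $596.50 + (66/1000) kW × 12000 h × $0.28 = $596.50 + $221.76 = $818.26
Saving = $557.76 − $818.26 = −$260.5

-$260.50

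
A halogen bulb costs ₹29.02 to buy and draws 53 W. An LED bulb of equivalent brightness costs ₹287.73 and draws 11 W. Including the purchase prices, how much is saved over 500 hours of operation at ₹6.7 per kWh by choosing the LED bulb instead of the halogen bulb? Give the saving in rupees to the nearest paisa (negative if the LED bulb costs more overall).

halogen bulb: ₹29.02 + (53/1000) kW × 500 h × ₹6.7 = ₹29.02 + ₹177.55 = ₹206.57
LED bulb: ₹287.73 + (11/1000) kW × 500 h × ₹6.7 = ₹287.73 + ₹36.85 = ₹324.58
Saving = ₹206.57 − ₹324.58 = −₹118.01

-₹118.01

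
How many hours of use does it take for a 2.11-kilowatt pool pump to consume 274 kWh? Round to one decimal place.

Hours = 274 kWh ÷ 2.11 kW = 129.9 h

129.9 h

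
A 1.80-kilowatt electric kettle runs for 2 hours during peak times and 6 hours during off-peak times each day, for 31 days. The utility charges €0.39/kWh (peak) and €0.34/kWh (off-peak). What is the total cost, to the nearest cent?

Peak energy = 1.8 kW × 2 h × 31 = 111.6 kWh
Off-peak energy = 1.8 kW × 6 h × 31 = 334.8 kWh
Cost = 111.6 × €0.39 + 334.8 × €0.34 = €43.524 + €113.832 = €157.36

€157.36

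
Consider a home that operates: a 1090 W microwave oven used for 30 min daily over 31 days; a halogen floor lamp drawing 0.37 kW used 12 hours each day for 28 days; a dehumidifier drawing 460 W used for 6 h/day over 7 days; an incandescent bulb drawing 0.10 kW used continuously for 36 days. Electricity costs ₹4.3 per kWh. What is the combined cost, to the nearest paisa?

₹1061.82

microwave oven: Runtime = 30 min × 31 = 930 min = 15.5 h
microwave oven: 1.09 kW × 15.5 h = 16.895 kWh
halogen floor lamp: Runtime = 12 h/day × 28 days = 336 h
halogen floor lamp: 0.37 kW × 336 h = 124.32 kWh
dehumidifier: Runtime = 6 h/day × 7 days = 42 h
dehumidifier: 0.46 kW × 42 h = 19.32 kWh
incandescent bulb: Runtime = 24 h × 36 = 864 h
incandescent bulb: 0.1 kW × 864 h = 86.4 kWh
Total energy = 246.935 kWh
Cost = 246.935 × ₹4.3 = ₹1061.82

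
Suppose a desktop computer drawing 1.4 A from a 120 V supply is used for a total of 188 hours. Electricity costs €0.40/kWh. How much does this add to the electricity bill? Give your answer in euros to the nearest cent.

€12.63

Power = 1.4 A × 120 V = 168 W = 0.168 kW
Energy = 0.168 kW × 188 h = 31.584 kWh
Cost = 31.584 kWh × €0.40/kWh = €12.63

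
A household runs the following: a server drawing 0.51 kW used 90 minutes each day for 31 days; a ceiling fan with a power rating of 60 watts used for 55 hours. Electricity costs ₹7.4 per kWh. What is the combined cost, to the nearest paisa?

server: Runtime = 90 min × 31 = 2790 min = 46.5 h
server: 0.51 kW × 46.5 h = 23.715 kWh
ceiling fan: 0.06 kW × 55 h = 3.3 kWh
Total energy = 27.015 kWh
Cost = 27.015 × ₹7.4 = ₹199.91

₹199.91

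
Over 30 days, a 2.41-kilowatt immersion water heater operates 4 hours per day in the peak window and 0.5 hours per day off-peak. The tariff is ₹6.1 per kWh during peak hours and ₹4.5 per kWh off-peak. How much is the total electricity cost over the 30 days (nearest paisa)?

₹1926.80

Peak energy = 2.41 kW × 4 h × 30 = 289.2 kWh
Off-peak energy = 2.41 kW × 0.5 h × 30 = 36.15 kWh
Cost = 289.2 × ₹6.1 + 36.15 × ₹4.5 = ₹1764.12 + ₹162.675 = ₹1926.80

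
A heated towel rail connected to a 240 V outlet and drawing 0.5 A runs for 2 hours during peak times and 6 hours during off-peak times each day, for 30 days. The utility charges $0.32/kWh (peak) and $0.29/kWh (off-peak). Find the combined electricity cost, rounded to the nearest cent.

Power = 0.5 A × 240 V = 120 W = 0.12 kW
Peak energy = 0.12 kW × 2 h × 30 = 7.2 kWh
Off-peak energy = 0.12 kW × 6 h × 30 = 21.6 kWh
Cost = 7.2 × $0.32 + 21.6 × $0.29 = $2.304 + $6.264 = $8.57

$8.57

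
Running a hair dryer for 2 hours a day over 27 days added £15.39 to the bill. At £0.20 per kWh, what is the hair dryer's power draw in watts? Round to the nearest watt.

1425 W

Energy = £15.39 ÷ £0.20/kWh = 76.95 kWh
Runtime = 2 h/day × 27 days = 54 h
Power = 76.95 kWh ÷ 54 h = 1.425 kW = 1425 W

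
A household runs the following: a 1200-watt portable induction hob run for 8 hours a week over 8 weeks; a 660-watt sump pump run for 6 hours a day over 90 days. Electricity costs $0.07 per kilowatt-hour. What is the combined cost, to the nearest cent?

$30.32

portable induction hob: Runtime = 8 h/week × 8 weeks = 64 h
portable induction hob: 1.2 kW × 64 h = 76.8 kWh
sump pump: Runtime = 6 h/day × 90 days = 540 h
sump pump: 0.66 kW × 540 h = 356.4 kWh
Total energy = 433.2 kWh
Cost = 433.2 × $0.07 = $30.32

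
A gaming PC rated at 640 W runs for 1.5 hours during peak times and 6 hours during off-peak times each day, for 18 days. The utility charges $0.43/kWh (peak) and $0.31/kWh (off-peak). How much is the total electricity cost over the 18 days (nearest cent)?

Peak energy = 0.64 kW × 1.5 h × 18 = 17.28 kWh
Off-peak energy = 0.64 kW × 6 h × 18 = 69.12 kWh
Cost = 17.28 × $0.43 + 69.12 × $0.31 = $7.4304 + $21.4272 = $28.86

$28.86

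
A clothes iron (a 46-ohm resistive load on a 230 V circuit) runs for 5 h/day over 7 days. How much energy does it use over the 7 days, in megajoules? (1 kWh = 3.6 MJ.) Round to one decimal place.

Power = V²/R = 230²/46 = 1150 W = 1.15 kW
Runtime = 5 h/day × 7 days = 35 h
Energy = 1.15 kW × 35 h = 40.25 kWh
= 40.25 × 3.6 MJ = 144.9 MJ

144.9 MJ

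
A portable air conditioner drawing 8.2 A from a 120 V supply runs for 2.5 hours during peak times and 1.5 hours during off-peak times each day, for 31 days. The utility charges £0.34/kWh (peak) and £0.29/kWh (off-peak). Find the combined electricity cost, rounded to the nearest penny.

£39.20

Power = 8.2 A × 120 V = 984 W = 0.984 kW
Peak energy = 0.984 kW × 2.5 h × 31 = 76.26 kWh
Off-peak energy = 0.984 kW × 1.5 h × 31 = 45.756 kWh
Cost = 76.26 × £0.34 + 45.756 × £0.29 = £25.9284 + £13.26924 = £39.20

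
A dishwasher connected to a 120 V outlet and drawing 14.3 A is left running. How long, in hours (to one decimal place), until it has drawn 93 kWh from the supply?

Power = 14.3 A × 120 V = 1716 W = 1.716 kW
Hours = 93 kWh ÷ 1.716 kW = 54.2 h

54.2 h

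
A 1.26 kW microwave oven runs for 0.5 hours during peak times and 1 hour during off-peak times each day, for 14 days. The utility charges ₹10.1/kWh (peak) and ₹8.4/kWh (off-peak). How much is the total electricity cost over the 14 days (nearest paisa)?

₹237.26

Peak energy = 1.26 kW × 0.5 h × 14 = 8.82 kWh
Off-peak energy = 1.26 kW × 1 h × 14 = 17.64 kWh
Cost = 8.82 × ₹10.1 + 17.64 × ₹8.4 = ₹89.082 + ₹148.176 = ₹237.26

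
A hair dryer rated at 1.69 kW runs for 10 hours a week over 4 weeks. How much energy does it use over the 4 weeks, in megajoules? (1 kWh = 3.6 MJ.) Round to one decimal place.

Runtime = 10 h/week × 4 weeks = 40 h
Energy = 1.69 kW × 40 h = 67.6 kWh
= 67.6 × 3.6 MJ = 243.4 MJ

243.4 MJ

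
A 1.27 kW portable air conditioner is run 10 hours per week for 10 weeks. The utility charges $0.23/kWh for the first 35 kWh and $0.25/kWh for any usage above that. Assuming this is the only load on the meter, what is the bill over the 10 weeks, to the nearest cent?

Runtime = 10 h/week × 10 weeks = 100 h
Energy = 1.27 kW × 100 h = 127 kWh
Tier 1 (0–35 kWh): 35 × $0.23 = $8.05
Above 35 kWh: 92 × $0.25 = $23
Bill = $31.05

$31.05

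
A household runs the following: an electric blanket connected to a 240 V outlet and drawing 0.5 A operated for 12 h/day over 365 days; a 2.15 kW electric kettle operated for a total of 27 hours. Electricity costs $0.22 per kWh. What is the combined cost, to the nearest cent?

electric blanket: Power = 0.5 A × 240 V = 120 W = 0.12 kW
electric blanket: Runtime = 12 h/day × 365 days = 4380 h
electric blanket: 0.12 kW × 4380 h = 525.6 kWh
electric kettle: 2.15 kW × 27 h = 58.05 kWh
Total energy = 583.65 kWh
Cost = 583.65 × $0.22 = $128.40

$128.40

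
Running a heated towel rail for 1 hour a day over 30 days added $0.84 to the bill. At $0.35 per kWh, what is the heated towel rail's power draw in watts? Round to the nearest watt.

80 W

Energy = $0.84 ÷ $0.35/kWh = 2.4 kWh
Runtime = 1 h/day × 30 days = 30 h
Power = 2.4 kWh ÷ 30 h = 0.08 kW = 80 W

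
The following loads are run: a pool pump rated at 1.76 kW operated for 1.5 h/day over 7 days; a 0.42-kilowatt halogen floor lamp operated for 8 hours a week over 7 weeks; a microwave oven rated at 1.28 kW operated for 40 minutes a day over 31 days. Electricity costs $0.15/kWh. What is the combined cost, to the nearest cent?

pool pump: Runtime = 1.5 h/day × 7 days = 10.5 h
pool pump: 1.76 kW × 10.5 h = 18.48 kWh
halogen floor lamp: Runtime = 8 h/week × 7 weeks = 56 h
halogen floor lamp: 0.42 kW × 56 h = 23.52 kWh
microwave oven: Runtime = 40 min × 31 = 1240 min = 20.666666… h
microwave oven: 1.28 kW × 20.666666… h = 26.453333… kWh
Total energy = 68.453333… kWh
Cost = 68.453333… × $0.15 = $10.27

$10.27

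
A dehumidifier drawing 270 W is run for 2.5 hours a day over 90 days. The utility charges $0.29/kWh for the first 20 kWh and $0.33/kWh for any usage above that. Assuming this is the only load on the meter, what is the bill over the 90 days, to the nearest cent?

Runtime = 2.5 h/day × 90 days = 225 h
Energy = 0.27 kW × 225 h = 60.75 kWh
Tier 1 (0–20 kWh): 20 × $0.29 = $5.8
Above 20 kWh: 40.75 × $0.33 = $13.4475
Bill = $19.25

$19.25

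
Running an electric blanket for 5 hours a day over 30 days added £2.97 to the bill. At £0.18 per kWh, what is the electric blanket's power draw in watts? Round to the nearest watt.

110 W

Energy = £2.97 ÷ £0.18/kWh = 16.5 kWh
Runtime = 5 h/day × 30 days = 150 h
Power = 16.5 kWh ÷ 150 h = 0.11 kW = 110 W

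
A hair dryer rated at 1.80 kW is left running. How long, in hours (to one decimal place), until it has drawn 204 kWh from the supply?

113.3 h

Hours = 204 kWh ÷ 1.8 kW = 113.3 h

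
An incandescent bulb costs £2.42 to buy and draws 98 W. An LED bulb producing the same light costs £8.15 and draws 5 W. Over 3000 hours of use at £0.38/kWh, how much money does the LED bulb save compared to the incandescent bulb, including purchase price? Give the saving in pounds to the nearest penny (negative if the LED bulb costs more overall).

£100.29

incandescent bulb: £2.42 + (98/1000) kW × 3000 h × £0.38 = £2.42 + £111.72 = £114.14
LED bulb: £8.15 + (5/1000) kW × 3000 h × £0.38 = £8.15 + £5.7 = £13.85
Saving = £114.14 − £13.85 = £100.29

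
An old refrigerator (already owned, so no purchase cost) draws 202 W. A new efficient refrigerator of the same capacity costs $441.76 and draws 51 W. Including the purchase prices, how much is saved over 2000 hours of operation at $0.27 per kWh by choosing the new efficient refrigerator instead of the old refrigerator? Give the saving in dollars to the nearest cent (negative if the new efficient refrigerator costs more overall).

-$360.22

old refrigerator: $0.00 + (202/1000) kW × 2000 h × $0.27 = $0.00 + $109.08 = $109.08
new efficient refrigerator: $441.76 + (51/1000) kW × 2000 h × $0.27 = $441.76 + $27.54 = $469.3
Saving = $109.08 − $469.3 = −$360.22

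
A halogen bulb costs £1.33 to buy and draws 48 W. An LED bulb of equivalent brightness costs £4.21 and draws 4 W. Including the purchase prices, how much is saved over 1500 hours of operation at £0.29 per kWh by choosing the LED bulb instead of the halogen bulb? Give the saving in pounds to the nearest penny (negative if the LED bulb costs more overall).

£16.26

halogen bulb: £1.33 + (48/1000) kW × 1500 h × £0.29 = £1.33 + £20.88 = £22.21
LED bulb: £4.21 + (4/1000) kW × 1500 h × £0.29 = £4.21 + £1.74 = £5.95
Saving = £22.21 − £5.95 = £16.26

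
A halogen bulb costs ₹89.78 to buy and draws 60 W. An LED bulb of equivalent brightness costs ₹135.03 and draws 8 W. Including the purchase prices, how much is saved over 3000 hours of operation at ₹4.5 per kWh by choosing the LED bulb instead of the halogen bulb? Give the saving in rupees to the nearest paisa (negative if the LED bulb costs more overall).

halogen bulb: ₹89.78 + (60/1000) kW × 3000 h × ₹4.5 = ₹89.78 + ₹810 = ₹899.78
LED bulb: ₹135.03 + (8/1000) kW × 3000 h × ₹4.5 = ₹135.03 + ₹108 = ₹243.03
Saving = ₹899.78 − ₹243.03 = ₹656.75

₹656.75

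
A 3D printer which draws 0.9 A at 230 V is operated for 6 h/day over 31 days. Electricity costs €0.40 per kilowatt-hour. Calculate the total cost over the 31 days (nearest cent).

€15.40

Power = 0.9 A × 230 V = 207 W = 0.207 kW
Runtime = 6 h/day × 31 days = 186 h
Energy = 0.207 kW × 186 h = 38.502 kWh
Cost = 38.502 kWh × €0.40/kWh = €15.40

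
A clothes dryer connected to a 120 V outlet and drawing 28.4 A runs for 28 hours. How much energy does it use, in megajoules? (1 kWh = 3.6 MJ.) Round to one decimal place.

343.5 MJ

Power = 28.4 A × 120 V = 3408 W = 3.408 kW
Energy = 3.408 kW × 28 h = 95.424 kWh
= 95.424 × 3.6 MJ = 343.5 MJ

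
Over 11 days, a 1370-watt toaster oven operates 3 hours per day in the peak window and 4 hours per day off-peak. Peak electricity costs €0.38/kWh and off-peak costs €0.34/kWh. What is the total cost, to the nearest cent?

€37.68

Peak energy = 1.37 kW × 3 h × 11 = 45.21 kWh
Off-peak energy = 1.37 kW × 4 h × 11 = 60.28 kWh
Cost = 45.21 × €0.38 + 60.28 × €0.34 = €17.1798 + €20.4952 = €37.68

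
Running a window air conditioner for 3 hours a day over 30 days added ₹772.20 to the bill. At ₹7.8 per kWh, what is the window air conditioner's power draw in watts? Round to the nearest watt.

1100 W

Energy = ₹772.20 ÷ ₹7.8/kWh = 99 kWh
Runtime = 3 h/day × 30 days = 90 h
Power = 99 kWh ÷ 90 h = 1.1 kW = 1100 W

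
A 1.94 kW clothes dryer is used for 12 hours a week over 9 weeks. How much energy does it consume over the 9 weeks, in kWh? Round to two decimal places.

209.52 kWh

Runtime = 12 h/week × 9 weeks = 108 h
Energy = 1.94 kW × 108 h = 209.52 kWh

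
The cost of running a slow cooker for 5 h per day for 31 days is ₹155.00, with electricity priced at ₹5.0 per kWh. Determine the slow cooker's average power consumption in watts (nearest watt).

200 W

Energy = ₹155.00 ÷ ₹5.0/kWh = 31 kWh
Runtime = 5 h/day × 31 days = 155 h
Power = 31 kWh ÷ 155 h = 0.2 kW = 200 W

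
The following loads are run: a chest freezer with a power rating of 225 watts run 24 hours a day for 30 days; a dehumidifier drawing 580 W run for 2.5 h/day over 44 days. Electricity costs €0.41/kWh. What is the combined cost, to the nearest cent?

€92.58

chest freezer: Runtime = 24 h × 30 = 720 h
chest freezer: 0.225 kW × 720 h = 162 kWh
dehumidifier: Runtime = 2.5 h/day × 44 days = 110 h
dehumidifier: 0.58 kW × 110 h = 63.8 kWh
Total energy = 225.8 kWh
Cost = 225.8 × €0.41 = €92.58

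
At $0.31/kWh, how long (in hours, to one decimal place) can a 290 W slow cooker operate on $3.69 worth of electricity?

41.0 h

Energy available = $3.69 ÷ $0.31/kWh = 11.9032 kWh
Hours = 11.9032 kWh ÷ 0.29 kW = 41.0 h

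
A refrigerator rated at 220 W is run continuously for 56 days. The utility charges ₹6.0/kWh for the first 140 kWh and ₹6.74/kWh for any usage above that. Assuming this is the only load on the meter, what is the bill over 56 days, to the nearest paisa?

Runtime = 24 h × 56 = 1344 h
Energy = 0.22 kW × 1344 h = 295.68 kWh
Tier 1 (0–140 kWh): 140 × ₹6.0 = ₹840
Above 140 kWh: 155.68 × ₹6.74 = ₹1049.2832
Bill = ₹1889.28

₹1889.28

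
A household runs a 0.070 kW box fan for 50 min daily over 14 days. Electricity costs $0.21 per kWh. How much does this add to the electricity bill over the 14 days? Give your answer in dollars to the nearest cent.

Runtime = 50 min × 14 = 700 min = 11.666666… h
Energy = 0.07 kW × 11.666666… h = 0.816666… kWh
Cost = 0.816666… kWh × $0.21/kWh = $0.17

$0.17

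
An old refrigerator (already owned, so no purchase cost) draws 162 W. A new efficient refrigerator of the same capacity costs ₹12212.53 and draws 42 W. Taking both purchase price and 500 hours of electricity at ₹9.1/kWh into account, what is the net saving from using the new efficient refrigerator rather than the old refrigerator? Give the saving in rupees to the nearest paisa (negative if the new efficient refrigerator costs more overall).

old refrigerator: ₹0.00 + (162/1000) kW × 500 h × ₹9.1 = ₹0.00 + ₹737.1 = ₹737.1
new efficient refrigerator: ₹12212.53 + (42/1000) kW × 500 h × ₹9.1 = ₹12212.53 + ₹191.1 = ₹12403.63
Saving = ₹737.1 − ₹12403.63 = −₹11666.53

-₹11666.53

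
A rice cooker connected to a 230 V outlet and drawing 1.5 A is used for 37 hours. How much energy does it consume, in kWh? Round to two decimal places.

12.77 kWh

Power = 1.5 A × 230 V = 345 W = 0.345 kW
Energy = 0.345 kW × 37 h = 12.765 kWh ≈ 12.77 kWh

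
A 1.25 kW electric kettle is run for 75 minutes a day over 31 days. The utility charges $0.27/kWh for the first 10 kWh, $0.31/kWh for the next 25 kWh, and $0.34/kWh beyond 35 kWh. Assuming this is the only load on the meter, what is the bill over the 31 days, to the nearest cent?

$15.02

Runtime = 75 min × 31 = 2325 min = 38.75 h
Energy = 1.25 kW × 38.75 h = 48.4375 kWh
Tier 1 (0–10 kWh): 10 × $0.27 = $2.7
Tier 2 (10–35 kWh): 25 × $0.31 = $7.75
Above 35 kWh: 13.4375 × $0.34 = $4.56875
Bill = $15.02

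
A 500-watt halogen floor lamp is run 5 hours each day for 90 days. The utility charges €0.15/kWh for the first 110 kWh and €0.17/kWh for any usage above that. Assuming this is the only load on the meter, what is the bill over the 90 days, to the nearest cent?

Runtime = 5 h/day × 90 days = 450 h
Energy = 0.5 kW × 450 h = 225 kWh
Tier 1 (0–110 kWh): 110 × €0.15 = €16.5
Above 110 kWh: 115 × €0.17 = €19.55
Bill = €36.05

€36.05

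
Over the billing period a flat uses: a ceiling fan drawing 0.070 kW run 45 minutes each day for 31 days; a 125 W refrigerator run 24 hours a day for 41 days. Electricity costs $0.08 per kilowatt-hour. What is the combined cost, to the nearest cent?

ceiling fan: Runtime = 45 min × 31 = 1395 min = 23.25 h
ceiling fan: 0.07 kW × 23.25 h = 1.6275 kWh
refrigerator: Runtime = 24 h × 41 = 984 h
refrigerator: 0.125 kW × 984 h = 123 kWh
Total energy = 124.6275 kWh
Cost = 124.6275 × $0.08 = $9.97

$9.97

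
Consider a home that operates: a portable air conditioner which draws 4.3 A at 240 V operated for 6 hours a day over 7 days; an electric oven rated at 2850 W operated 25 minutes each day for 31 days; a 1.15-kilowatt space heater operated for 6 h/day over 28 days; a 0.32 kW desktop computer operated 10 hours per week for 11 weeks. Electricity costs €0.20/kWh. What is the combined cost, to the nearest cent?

portable air conditioner: Power = 4.3 A × 240 V = 1032 W = 1.032 kW
portable air conditioner: Runtime = 6 h/day × 7 days = 42 h
portable air conditioner: 1.032 kW × 42 h = 43.344 kWh
electric oven: Runtime = 25 min × 31 = 775 min = 12.916666… h
electric oven: 2.85 kW × 12.916666… h = 36.8125 kWh
space heater: Runtime = 6 h/day × 28 days = 168 h
space heater: 1.15 kW × 168 h = 193.2 kWh
desktop computer: Runtime = 10 h/week × 11 weeks = 110 h
desktop computer: 0.32 kW × 110 h = 35.2 kWh
Total energy = 308.5565 kWh
Cost = 308.5565 × €0.20 = €61.71

€61.71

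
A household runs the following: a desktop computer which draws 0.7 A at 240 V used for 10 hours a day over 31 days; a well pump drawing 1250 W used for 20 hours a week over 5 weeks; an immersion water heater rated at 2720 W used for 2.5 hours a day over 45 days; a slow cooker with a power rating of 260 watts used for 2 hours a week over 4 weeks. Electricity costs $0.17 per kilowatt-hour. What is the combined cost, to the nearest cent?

desktop computer: Power = 0.7 A × 240 V = 168 W = 0.168 kW
desktop computer: Runtime = 10 h/day × 31 days = 310 h
desktop computer: 0.168 kW × 310 h = 52.08 kWh
well pump: Runtime = 20 h/week × 5 weeks = 100 h
well pump: 1.25 kW × 100 h = 125 kWh
immersion water heater: Runtime = 2.5 h/day × 45 days = 112.5 h
immersion water heater: 2.72 kW × 112.5 h = 306 kWh
slow cooker: Runtime = 2 h/week × 4 weeks = 8 h
slow cooker: 0.26 kW × 8 h = 2.08 kWh
Total energy = 485.16 kWh
Cost = 485.16 × $0.17 = $82.48

$82.48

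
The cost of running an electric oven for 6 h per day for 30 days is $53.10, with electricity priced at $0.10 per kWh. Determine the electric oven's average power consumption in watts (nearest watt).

Energy = $53.10 ÷ $0.10/kWh = 531 kWh
Runtime = 6 h/day × 30 days = 180 h
Power = 531 kWh ÷ 180 h = 2.95 kW = 2950 W

2950 W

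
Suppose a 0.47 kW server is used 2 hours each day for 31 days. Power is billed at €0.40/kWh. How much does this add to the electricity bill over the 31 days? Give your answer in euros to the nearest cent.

€11.66

Runtime = 2 h/day × 31 days = 62 h
Energy = 0.47 kW × 62 h = 29.14 kWh
Cost = 29.14 kWh × €0.40/kWh = €11.66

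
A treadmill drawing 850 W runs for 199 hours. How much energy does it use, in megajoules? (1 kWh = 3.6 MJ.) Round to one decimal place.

608.9 MJ

Energy = 0.85 kW × 199 h = 169.15 kWh
= 169.15 × 3.6 MJ = 608.9 MJ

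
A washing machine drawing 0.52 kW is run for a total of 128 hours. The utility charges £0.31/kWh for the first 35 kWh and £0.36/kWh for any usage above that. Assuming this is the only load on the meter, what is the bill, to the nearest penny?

Energy = 0.52 kW × 128 h = 66.56 kWh
Tier 1 (0–35 kWh): 35 × £0.31 = £10.85
Above 35 kWh: 31.56 × £0.36 = £11.3616
Bill = £22.21

£22.21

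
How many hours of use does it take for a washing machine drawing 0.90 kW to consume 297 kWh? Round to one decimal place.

330.0 h

Hours = 297 kWh ÷ 0.9 kW = 330.0 h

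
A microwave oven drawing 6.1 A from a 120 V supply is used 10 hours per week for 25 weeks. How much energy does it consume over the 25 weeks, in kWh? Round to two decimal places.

183.00 kWh

Power = 6.1 A × 120 V = 732 W = 0.732 kW
Runtime = 10 h/week × 25 weeks = 250 h
Energy = 0.732 kW × 250 h = 183 kWh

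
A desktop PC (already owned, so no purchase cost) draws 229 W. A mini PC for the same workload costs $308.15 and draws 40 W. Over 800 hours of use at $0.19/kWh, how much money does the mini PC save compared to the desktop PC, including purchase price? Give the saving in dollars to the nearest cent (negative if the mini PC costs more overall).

-$279.42

desktop PC: $0.00 + (229/1000) kW × 800 h × $0.19 = $0.00 + $34.808 = $34.808
mini PC: $308.15 + (40/1000) kW × 800 h × $0.19 = $308.15 + $6.08 = $314.23
Saving = $34.808 − $314.23 = −$279.422 → -$279.42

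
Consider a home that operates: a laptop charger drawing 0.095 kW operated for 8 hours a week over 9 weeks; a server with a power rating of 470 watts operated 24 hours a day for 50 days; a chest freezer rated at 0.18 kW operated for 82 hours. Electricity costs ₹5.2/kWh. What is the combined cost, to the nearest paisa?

₹3045.12

laptop charger: Runtime = 8 h/week × 9 weeks = 72 h
laptop charger: 0.095 kW × 72 h = 6.84 kWh
server: Runtime = 24 h × 50 = 1200 h
server: 0.47 kW × 1200 h = 564 kWh
chest freezer: 0.18 kW × 82 h = 14.76 kWh
Total energy = 585.6 kWh
Cost = 585.6 × ₹5.2 = ₹3045.12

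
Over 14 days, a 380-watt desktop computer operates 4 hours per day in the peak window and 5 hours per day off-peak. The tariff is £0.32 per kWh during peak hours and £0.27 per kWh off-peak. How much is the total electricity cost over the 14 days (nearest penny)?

£13.99

Peak energy = 0.38 kW × 4 h × 14 = 21.28 kWh
Off-peak energy = 0.38 kW × 5 h × 14 = 26.6 kWh
Cost = 21.28 × £0.32 + 26.6 × £0.27 = £6.8096 + £7.182 = £13.99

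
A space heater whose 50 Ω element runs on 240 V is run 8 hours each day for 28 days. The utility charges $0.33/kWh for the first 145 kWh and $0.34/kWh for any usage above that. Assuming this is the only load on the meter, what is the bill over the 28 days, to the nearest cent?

Power = V²/R = 240²/50 = 1152 W = 1.152 kW
Runtime = 8 h/day × 28 days = 224 h
Energy = 1.152 kW × 224 h = 258.048 kWh
Tier 1 (0–145 kWh): 145 × $0.33 = $47.85
Above 145 kWh: 113.048 × $0.34 = $38.43632
Bill = $86.29

$86.29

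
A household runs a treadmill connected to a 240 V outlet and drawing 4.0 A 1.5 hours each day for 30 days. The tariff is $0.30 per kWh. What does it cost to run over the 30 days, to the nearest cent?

Power = 4.0 A × 240 V = 960 W = 0.96 kW
Runtime = 1.5 h/day × 30 days = 45 h
Energy = 0.96 kW × 45 h = 43.2 kWh
Cost = 43.2 kWh × $0.30/kWh = $12.96

$12.96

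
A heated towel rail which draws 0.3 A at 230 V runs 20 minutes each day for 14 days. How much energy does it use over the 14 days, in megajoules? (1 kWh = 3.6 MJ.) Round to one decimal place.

Power = 0.3 A × 230 V = 69 W = 0.069 kW
Runtime = 20 min × 14 = 280 min = 4.666666… h
Energy = 0.069 kW × 4.666666… h = 0.322 kWh
= 0.322 × 3.6 MJ = 1.2 MJ

1.2 MJ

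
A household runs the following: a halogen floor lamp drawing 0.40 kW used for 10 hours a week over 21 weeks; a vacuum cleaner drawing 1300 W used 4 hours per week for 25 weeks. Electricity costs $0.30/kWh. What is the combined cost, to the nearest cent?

halogen floor lamp: Runtime = 10 h/week × 21 weeks = 210 h
halogen floor lamp: 0.4 kW × 210 h = 84 kWh
vacuum cleaner: Runtime = 4 h/week × 25 weeks = 100 h
vacuum cleaner: 1.3 kW × 100 h = 130 kWh
Total energy = 214 kWh
Cost = 214 × $0.30 = $64.20

$64.20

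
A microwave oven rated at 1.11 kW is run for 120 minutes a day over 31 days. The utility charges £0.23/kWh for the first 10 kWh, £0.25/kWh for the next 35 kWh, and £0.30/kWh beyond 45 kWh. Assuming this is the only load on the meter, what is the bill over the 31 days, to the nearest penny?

Runtime = 120 min × 31 = 3720 min = 62 h
Energy = 1.11 kW × 62 h = 68.82 kWh
Tier 1 (0–10 kWh): 10 × £0.23 = £2.3
Tier 2 (10–45 kWh): 35 × £0.25 = £8.75
Above 45 kWh: 23.82 × £0.30 = £7.146
Bill = £18.20

£18.20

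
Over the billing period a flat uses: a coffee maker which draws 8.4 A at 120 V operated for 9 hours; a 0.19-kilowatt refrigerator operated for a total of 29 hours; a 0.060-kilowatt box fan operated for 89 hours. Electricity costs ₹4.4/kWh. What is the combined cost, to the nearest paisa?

₹87.66

coffee maker: Power = 8.4 A × 120 V = 1008 W = 1.008 kW
coffee maker: 1.008 kW × 9 h = 9.072 kWh
refrigerator: 0.19 kW × 29 h = 5.51 kWh
box fan: 0.06 kW × 89 h = 5.34 kWh
Total energy = 19.922 kWh
Cost = 19.922 × ₹4.4 = ₹87.66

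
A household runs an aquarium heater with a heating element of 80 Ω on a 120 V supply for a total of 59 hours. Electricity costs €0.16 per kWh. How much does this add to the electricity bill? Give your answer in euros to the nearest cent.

€1.70

Power = V²/R = 120²/80 = 180 W = 0.18 kW
Energy = 0.18 kW × 59 h = 10.62 kWh
Cost = 10.62 kWh × €0.16/kWh = €1.70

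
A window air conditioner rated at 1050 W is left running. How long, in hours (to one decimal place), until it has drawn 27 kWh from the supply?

25.7 h

Hours = 27 kWh ÷ 1.05 kW = 25.7 h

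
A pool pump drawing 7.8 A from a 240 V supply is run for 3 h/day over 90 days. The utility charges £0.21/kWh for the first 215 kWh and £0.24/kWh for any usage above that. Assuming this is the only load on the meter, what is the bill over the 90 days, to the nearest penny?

Power = 7.8 A × 240 V = 1872 W = 1.872 kW
Runtime = 3 h/day × 90 days = 270 h
Energy = 1.872 kW × 270 h = 505.44 kWh
Tier 1 (0–215 kWh): 215 × £0.21 = £45.15
Above 215 kWh: 290.44 × £0.24 = £69.7056
Bill = £114.86

£114.86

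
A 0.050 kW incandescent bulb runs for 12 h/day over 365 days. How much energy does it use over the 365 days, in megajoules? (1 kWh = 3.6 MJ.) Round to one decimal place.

788.4 MJ

Runtime = 12 h/day × 365 days = 4380 h
Energy = 0.05 kW × 4380 h = 219 kWh
= 219 × 3.6 MJ = 788.4 MJ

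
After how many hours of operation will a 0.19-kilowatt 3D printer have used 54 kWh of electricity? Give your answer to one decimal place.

284.2 h

Hours = 54 kWh ÷ 0.19 kW = 284.2 h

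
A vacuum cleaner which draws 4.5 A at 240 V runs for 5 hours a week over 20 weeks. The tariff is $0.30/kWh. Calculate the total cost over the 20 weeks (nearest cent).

$32.40

Power = 4.5 A × 240 V = 1080 W = 1.08 kW
Runtime = 5 h/week × 20 weeks = 100 h
Energy = 1.08 kW × 100 h = 108 kWh
Cost = 108 kWh × $0.30/kWh = $32.40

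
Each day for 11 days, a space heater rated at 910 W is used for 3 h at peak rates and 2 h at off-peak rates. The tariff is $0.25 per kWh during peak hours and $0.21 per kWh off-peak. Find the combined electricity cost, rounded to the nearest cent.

Peak energy = 0.91 kW × 3 h × 11 = 30.03 kWh
Off-peak energy = 0.91 kW × 2 h × 11 = 20.02 kWh
Cost = 30.03 × $0.25 + 20.02 × $0.21 = $7.5075 + $4.2042 = $11.71

$11.71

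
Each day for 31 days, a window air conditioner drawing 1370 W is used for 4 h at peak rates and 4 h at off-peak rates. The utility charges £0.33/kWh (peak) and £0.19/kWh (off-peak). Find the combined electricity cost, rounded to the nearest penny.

£88.34

Peak energy = 1.37 kW × 4 h × 31 = 169.88 kWh
Off-peak energy = 1.37 kW × 4 h × 31 = 169.88 kWh
Cost = 169.88 × £0.33 + 169.88 × £0.19 = £56.0604 + £32.2772 = £88.34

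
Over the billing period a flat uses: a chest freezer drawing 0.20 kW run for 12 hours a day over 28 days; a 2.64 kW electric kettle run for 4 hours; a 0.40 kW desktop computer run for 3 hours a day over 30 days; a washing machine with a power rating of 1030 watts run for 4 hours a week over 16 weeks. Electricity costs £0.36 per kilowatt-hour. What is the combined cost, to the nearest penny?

£64.68

chest freezer: Runtime = 12 h/day × 28 days = 336 h
chest freezer: 0.2 kW × 336 h = 67.2 kWh
electric kettle: 2.64 kW × 4 h = 10.56 kWh
desktop computer: Runtime = 3 h/day × 30 days = 90 h
desktop computer: 0.4 kW × 90 h = 36 kWh
washing machine: Runtime = 4 h/week × 16 weeks = 64 h
washing machine: 1.03 kW × 64 h = 65.92 kWh
Total energy = 179.68 kWh
Cost = 179.68 × £0.36 = £64.68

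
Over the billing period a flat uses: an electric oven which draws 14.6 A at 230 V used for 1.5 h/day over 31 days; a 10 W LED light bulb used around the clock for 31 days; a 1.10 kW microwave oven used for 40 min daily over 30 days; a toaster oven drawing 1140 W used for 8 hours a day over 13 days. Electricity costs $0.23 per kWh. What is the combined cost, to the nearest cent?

electric oven: Power = 14.6 A × 230 V = 3358 W = 3.358 kW
electric oven: Runtime = 1.5 h/day × 31 days = 46.5 h
electric oven: 3.358 kW × 46.5 h = 156.147 kWh
LED light bulb: Runtime = 24 h × 31 = 744 h
LED light bulb: 0.01 kW × 744 h = 7.44 kWh
microwave oven: Runtime = 40 min × 30 = 1200 min = 20 h
microwave oven: 1.1 kW × 20 h = 22 kWh
toaster oven: Runtime = 8 h/day × 13 days = 104 h
toaster oven: 1.14 kW × 104 h = 118.56 kWh
Total energy = 304.147 kWh
Cost = 304.147 × $0.23 = $69.95

$69.95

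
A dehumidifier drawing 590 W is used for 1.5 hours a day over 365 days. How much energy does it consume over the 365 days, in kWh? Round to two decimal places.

Runtime = 1.5 h/day × 365 days = 547.5 h
Energy = 0.59 kW × 547.5 h = 323.025 kWh ≈ 323.03 kWh

323.03 kWh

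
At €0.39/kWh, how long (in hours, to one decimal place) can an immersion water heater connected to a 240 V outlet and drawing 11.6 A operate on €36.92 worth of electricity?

Power = 11.6 A × 240 V = 2784 W = 2.784 kW
Energy available = €36.92 ÷ €0.39/kWh = 94.6667 kWh
Hours = 94.6667 kWh ÷ 2.784 kW = 34.0 h

34.0 h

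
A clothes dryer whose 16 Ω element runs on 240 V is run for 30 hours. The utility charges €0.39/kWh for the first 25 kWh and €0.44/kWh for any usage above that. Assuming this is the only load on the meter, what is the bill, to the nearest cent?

Power = V²/R = 240²/16 = 3600 W = 3.6 kW
Energy = 3.6 kW × 30 h = 108 kWh
Tier 1 (0–25 kWh): 25 × €0.39 = €9.75
Above 25 kWh: 83 × €0.44 = €36.52
Bill = €46.27

€46.27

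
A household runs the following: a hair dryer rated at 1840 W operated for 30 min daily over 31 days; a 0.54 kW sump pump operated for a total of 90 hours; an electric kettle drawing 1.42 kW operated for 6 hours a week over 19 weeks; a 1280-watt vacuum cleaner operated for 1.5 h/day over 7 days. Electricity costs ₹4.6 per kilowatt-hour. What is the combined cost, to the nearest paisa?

hair dryer: Runtime = 30 min × 31 = 930 min = 15.5 h
hair dryer: 1.84 kW × 15.5 h = 28.52 kWh
sump pump: 0.54 kW × 90 h = 48.6 kWh
electric kettle: Runtime = 6 h/week × 19 weeks = 114 h
electric kettle: 1.42 kW × 114 h = 161.88 kWh
vacuum cleaner: Runtime = 1.5 h/day × 7 days = 10.5 h
vacuum cleaner: 1.28 kW × 10.5 h = 13.44 kWh
Total energy = 252.44 kWh
Cost = 252.44 × ₹4.6 = ₹1161.22

₹1161.22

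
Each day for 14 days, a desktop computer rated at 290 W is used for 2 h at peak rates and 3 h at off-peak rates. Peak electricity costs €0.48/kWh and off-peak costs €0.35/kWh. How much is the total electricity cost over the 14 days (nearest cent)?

€8.16

Peak energy = 0.29 kW × 2 h × 14 = 8.12 kWh
Off-peak energy = 0.29 kW × 3 h × 14 = 12.18 kWh
Cost = 8.12 × €0.48 + 12.18 × €0.35 = €3.8976 + €4.263 = €8.16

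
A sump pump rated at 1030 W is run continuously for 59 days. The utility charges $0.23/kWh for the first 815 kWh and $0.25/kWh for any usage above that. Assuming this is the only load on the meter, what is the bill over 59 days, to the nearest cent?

Runtime = 24 h × 59 = 1416 h
Energy = 1.03 kW × 1416 h = 1458.48 kWh
Tier 1 (0–815 kWh): 815 × $0.23 = $187.45
Above 815 kWh: 643.48 × $0.25 = $160.87
Bill = $348.32

$348.32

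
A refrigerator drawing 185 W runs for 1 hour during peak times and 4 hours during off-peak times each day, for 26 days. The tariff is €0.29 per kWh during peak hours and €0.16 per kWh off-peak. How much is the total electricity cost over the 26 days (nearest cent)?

Peak energy = 0.185 kW × 1 h × 26 = 4.81 kWh
Off-peak energy = 0.185 kW × 4 h × 26 = 19.24 kWh
Cost = 4.81 × €0.29 + 19.24 × €0.16 = €1.3949 + €3.0784 = €4.47

€4.47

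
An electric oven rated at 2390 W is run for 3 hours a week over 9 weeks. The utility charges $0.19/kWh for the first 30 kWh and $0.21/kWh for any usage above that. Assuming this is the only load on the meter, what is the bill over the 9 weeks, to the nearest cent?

$12.95

Runtime = 3 h/week × 9 weeks = 27 h
Energy = 2.39 kW × 27 h = 64.53 kWh
Tier 1 (0–30 kWh): 30 × $0.19 = $5.7
Above 30 kWh: 34.53 × $0.21 = $7.2513
Bill = $12.95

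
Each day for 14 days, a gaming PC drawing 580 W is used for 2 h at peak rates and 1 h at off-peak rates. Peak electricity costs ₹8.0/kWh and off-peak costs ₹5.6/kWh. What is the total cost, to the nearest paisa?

Peak energy = 0.58 kW × 2 h × 14 = 16.24 kWh
Off-peak energy = 0.58 kW × 1 h × 14 = 8.12 kWh
Cost = 16.24 × ₹8.0 + 8.12 × ₹5.6 = ₹129.92 + ₹45.472 = ₹175.39

₹175.39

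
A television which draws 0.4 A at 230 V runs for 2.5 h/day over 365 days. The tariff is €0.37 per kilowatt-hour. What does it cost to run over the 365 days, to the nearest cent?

€31.06

Power = 0.4 A × 230 V = 92 W = 0.092 kW
Runtime = 2.5 h/day × 365 days = 912.5 h
Energy = 0.092 kW × 912.5 h = 83.95 kWh
Cost = 83.95 kWh × €0.37/kWh = €31.06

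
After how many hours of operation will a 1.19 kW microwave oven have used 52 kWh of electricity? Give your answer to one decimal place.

Hours = 52 kWh ÷ 1.19 kW = 43.7 h

43.7 h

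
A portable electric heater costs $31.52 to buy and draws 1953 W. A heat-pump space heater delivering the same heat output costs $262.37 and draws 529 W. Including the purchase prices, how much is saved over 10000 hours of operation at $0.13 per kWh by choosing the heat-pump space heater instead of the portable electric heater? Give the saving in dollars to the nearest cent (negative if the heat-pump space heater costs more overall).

$1620.35

portable electric heater: $31.52 + (1953/1000) kW × 10000 h × $0.13 = $31.52 + $2538.9 = $2570.42
heat-pump space heater: $262.37 + (529/1000) kW × 10000 h × $0.13 = $262.37 + $687.7 = $950.07
Saving = $2570.42 − $950.07 = $1620.35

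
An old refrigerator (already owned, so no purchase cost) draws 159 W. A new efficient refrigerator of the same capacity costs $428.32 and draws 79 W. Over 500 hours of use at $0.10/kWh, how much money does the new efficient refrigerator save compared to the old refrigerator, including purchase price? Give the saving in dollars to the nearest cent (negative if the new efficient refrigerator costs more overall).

-$424.32

old refrigerator: $0.00 + (159/1000) kW × 500 h × $0.10 = $0.00 + $7.95 = $7.95
new efficient refrigerator: $428.32 + (79/1000) kW × 500 h × $0.10 = $428.32 + $3.95 = $432.27
Saving = $7.95 − $432.27 = −$424.32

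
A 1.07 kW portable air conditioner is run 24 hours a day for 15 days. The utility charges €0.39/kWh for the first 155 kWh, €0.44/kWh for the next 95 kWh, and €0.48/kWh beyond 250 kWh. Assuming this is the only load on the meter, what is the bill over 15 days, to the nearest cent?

€167.15

Runtime = 24 h × 15 = 360 h
Energy = 1.07 kW × 360 h = 385.2 kWh
Tier 1 (0–155 kWh): 155 × €0.39 = €60.45
Tier 2 (155–250 kWh): 95 × €0.44 = €41.8
Above 250 kWh: 135.2 × €0.48 = €64.896
Bill = €167.15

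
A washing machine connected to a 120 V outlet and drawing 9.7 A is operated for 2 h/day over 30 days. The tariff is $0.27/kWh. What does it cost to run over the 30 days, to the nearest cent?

$18.86

Power = 9.7 A × 120 V = 1164 W = 1.164 kW
Runtime = 2 h/day × 30 days = 60 h
Energy = 1.164 kW × 60 h = 69.84 kWh
Cost = 69.84 kWh × $0.27/kWh = $18.86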